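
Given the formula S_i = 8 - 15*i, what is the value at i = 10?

S_10 = 8 + -15*10 = 8 + -150 = -142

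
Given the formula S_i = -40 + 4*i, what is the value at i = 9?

S_9 = -40 + 4*9 = -40 + 36 = -4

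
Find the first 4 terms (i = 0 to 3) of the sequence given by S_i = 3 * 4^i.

This is a geometric sequence.
i=0: S_0 = 3 * 4^0 = 3
i=1: S_1 = 3 * 4^1 = 12
i=2: S_2 = 3 * 4^2 = 48
i=3: S_3 = 3 * 4^3 = 192
The first 4 terms are: [3, 12, 48, 192]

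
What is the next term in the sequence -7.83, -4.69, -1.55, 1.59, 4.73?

Differences: -4.69 - -7.83 = 3.14
This is an arithmetic sequence with common difference d = 3.14.
Next term = 4.73 + 3.14 = 7.87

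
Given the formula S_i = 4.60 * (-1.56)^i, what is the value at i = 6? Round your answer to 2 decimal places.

S_6 = 4.6 * (-1.56)^6 ≈ 4.6 * 14.4128 ≈ 66.3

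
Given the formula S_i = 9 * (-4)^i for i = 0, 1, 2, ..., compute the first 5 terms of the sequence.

This is a geometric sequence.
i=0: S_0 = 9 * (-4)^0 = 9
i=1: S_1 = 9 * (-4)^1 = -36
i=2: S_2 = 9 * (-4)^2 = 144
i=3: S_3 = 9 * (-4)^3 = -576
i=4: S_4 = 9 * (-4)^4 = 2304
The first 5 terms are: [9, -36, 144, -576, 2304]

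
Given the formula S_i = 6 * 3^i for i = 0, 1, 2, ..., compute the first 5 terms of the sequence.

This is a geometric sequence.
i=0: S_0 = 6 * 3^0 = 6
i=1: S_1 = 6 * 3^1 = 18
i=2: S_2 = 6 * 3^2 = 54
i=3: S_3 = 6 * 3^3 = 162
i=4: S_4 = 6 * 3^4 = 486
The first 5 terms are: [6, 18, 54, 162, 486]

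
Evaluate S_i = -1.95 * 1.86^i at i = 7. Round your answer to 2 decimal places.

S_7 = -1.95 * 1.86^7 ≈ -1.95 * 77.0177 ≈ -150.18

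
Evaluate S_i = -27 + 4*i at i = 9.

S_9 = -27 + 4*9 = -27 + 36 = 9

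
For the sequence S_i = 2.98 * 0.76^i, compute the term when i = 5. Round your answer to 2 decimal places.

S_5 = 2.98 * 0.76^5 ≈ 2.98 * 0.2536 ≈ 0.76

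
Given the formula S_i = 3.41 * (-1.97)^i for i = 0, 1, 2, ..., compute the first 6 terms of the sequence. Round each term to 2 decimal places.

This is a geometric sequence.
i=0: S_0 = 3.41 * (-1.97)^0 = 3.41
i=1: S_1 = 3.41 * (-1.97)^1 ≈ -6.72
i=2: S_2 = 3.41 * (-1.97)^2 ≈ 13.23
i=3: S_3 = 3.41 * (-1.97)^3 ≈ -26.07
i=4: S_4 = 3.41 * (-1.97)^4 ≈ 51.36
i=5: S_5 = 3.41 * (-1.97)^5 ≈ -101.18
The first 6 terms are: [3.41, -6.72, 13.23, -26.07, 51.36, -101.18]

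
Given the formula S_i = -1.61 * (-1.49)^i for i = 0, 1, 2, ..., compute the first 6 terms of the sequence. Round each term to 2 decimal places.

This is a geometric sequence.
i=0: S_0 = -1.61 * (-1.49)^0 = -1.61
i=1: S_1 = -1.61 * (-1.49)^1 ≈ 2.4
i=2: S_2 = -1.61 * (-1.49)^2 ≈ -3.57
i=3: S_3 = -1.61 * (-1.49)^3 ≈ 5.33
i=4: S_4 = -1.61 * (-1.49)^4 ≈ -7.94
i=5: S_5 = -1.61 * (-1.49)^5 ≈ 11.82
The first 6 terms are: [-1.61, 2.4, -3.57, 5.33, -7.94, 11.82]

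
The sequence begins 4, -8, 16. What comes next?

Ratios: -8 / 4 = -2.0
This is a geometric sequence with common ratio r = -2.
Next term = 16 * -2 = -32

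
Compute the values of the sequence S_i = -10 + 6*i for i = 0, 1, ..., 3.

This is an arithmetic sequence.
i=0: S_0 = -10 + 6*0 = -10
i=1: S_1 = -10 + 6*1 = -4
i=2: S_2 = -10 + 6*2 = 2
i=3: S_3 = -10 + 6*3 = 8
The first 4 terms are: [-10, -4, 2, 8]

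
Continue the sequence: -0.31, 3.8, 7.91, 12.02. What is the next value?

Differences: 3.8 - -0.31 = 4.11
This is an arithmetic sequence with common difference d = 4.11.
Next term = 12.02 + 4.11 = 16.13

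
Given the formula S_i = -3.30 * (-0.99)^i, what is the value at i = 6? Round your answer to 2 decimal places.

S_6 = -3.3 * (-0.99)^6 ≈ -3.3 * 0.9415 ≈ -3.11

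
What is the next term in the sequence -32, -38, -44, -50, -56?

Differences: -38 - -32 = -6
This is an arithmetic sequence with common difference d = -6.
Next term = -56 + -6 = -62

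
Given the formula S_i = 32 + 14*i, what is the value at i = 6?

S_6 = 32 + 14*6 = 32 + 84 = 116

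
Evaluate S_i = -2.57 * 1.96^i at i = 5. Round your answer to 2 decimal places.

S_5 = -2.57 * 1.96^5 ≈ -2.57 * 28.9255 ≈ -74.34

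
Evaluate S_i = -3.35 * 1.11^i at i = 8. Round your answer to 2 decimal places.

S_8 = -3.35 * 1.11^8 ≈ -3.35 * 2.3045 ≈ -7.72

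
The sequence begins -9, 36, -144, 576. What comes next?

Ratios: 36 / -9 = -4.0
This is a geometric sequence with common ratio r = -4.
Next term = 576 * -4 = -2304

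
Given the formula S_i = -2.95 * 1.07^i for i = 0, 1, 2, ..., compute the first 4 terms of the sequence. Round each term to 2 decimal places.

This is a geometric sequence.
i=0: S_0 = -2.95 * 1.07^0 = -2.95
i=1: S_1 = -2.95 * 1.07^1 ≈ -3.16
i=2: S_2 = -2.95 * 1.07^2 ≈ -3.38
i=3: S_3 = -2.95 * 1.07^3 ≈ -3.61
The first 4 terms are: [-2.95, -3.16, -3.38, -3.61]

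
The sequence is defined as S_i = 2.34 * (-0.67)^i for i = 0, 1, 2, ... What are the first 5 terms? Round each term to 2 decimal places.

This is a geometric sequence.
i=0: S_0 = 2.34 * (-0.67)^0 = 2.34
i=1: S_1 = 2.34 * (-0.67)^1 ≈ -1.57
i=2: S_2 = 2.34 * (-0.67)^2 ≈ 1.05
i=3: S_3 = 2.34 * (-0.67)^3 ≈ -0.7
i=4: S_4 = 2.34 * (-0.67)^4 ≈ 0.47
The first 5 terms are: [2.34, -1.57, 1.05, -0.7, 0.47]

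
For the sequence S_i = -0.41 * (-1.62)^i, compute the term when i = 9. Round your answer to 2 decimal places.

S_9 = -0.41 * (-1.62)^9 ≈ -0.41 * -76.8485 ≈ 31.51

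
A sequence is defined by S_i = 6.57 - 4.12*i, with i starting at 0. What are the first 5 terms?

This is an arithmetic sequence.
i=0: S_0 = 6.57 + -4.12*0 = 6.57
i=1: S_1 = 6.57 + -4.12*1 = 2.45
i=2: S_2 = 6.57 + -4.12*2 = -1.67
i=3: S_3 = 6.57 + -4.12*3 = -5.79
i=4: S_4 = 6.57 + -4.12*4 = -9.91
The first 5 terms are: [6.57, 2.45, -1.67, -5.79, -9.91]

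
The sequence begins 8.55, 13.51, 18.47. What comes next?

Differences: 13.51 - 8.55 = 4.96
This is an arithmetic sequence with common difference d = 4.96.
Next term = 18.47 + 4.96 = 23.43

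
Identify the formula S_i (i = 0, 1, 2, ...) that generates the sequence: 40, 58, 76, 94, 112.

Check differences: 58 - 40 = 18
76 - 58 = 18
Common difference d = 18.
First term a = 40.
Formula: S_i = 40 + 18*i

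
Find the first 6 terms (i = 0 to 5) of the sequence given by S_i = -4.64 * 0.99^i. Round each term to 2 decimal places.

This is a geometric sequence.
i=0: S_0 = -4.64 * 0.99^0 = -4.64
i=1: S_1 = -4.64 * 0.99^1 ≈ -4.59
i=2: S_2 = -4.64 * 0.99^2 ≈ -4.55
i=3: S_3 = -4.64 * 0.99^3 ≈ -4.5
i=4: S_4 = -4.64 * 0.99^4 ≈ -4.46
i=5: S_5 = -4.64 * 0.99^5 ≈ -4.41
The first 6 terms are: [-4.64, -4.59, -4.55, -4.5, -4.46, -4.41]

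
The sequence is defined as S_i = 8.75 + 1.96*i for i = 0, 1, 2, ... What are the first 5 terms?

This is an arithmetic sequence.
i=0: S_0 = 8.75 + 1.96*0 = 8.75
i=1: S_1 = 8.75 + 1.96*1 = 10.71
i=2: S_2 = 8.75 + 1.96*2 = 12.67
i=3: S_3 = 8.75 + 1.96*3 = 14.63
i=4: S_4 = 8.75 + 1.96*4 = 16.59
The first 5 terms are: [8.75, 10.71, 12.67, 14.63, 16.59]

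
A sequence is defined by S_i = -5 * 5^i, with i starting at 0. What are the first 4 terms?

This is a geometric sequence.
i=0: S_0 = -5 * 5^0 = -5
i=1: S_1 = -5 * 5^1 = -25
i=2: S_2 = -5 * 5^2 = -125
i=3: S_3 = -5 * 5^3 = -625
The first 4 terms are: [-5, -25, -125, -625]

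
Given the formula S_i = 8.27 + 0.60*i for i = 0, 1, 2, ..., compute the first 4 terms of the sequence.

This is an arithmetic sequence.
i=0: S_0 = 8.27 + 0.6*0 = 8.27
i=1: S_1 = 8.27 + 0.6*1 = 8.87
i=2: S_2 = 8.27 + 0.6*2 = 9.47
i=3: S_3 = 8.27 + 0.6*3 = 10.07
The first 4 terms are: [8.27, 8.87, 9.47, 10.07]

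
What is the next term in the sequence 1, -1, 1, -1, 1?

Ratios: -1 / 1 = -1.0
This is a geometric sequence with common ratio r = -1.
Next term = 1 * -1 = -1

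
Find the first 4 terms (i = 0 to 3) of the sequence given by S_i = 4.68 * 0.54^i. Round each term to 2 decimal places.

This is a geometric sequence.
i=0: S_0 = 4.68 * 0.54^0 = 4.68
i=1: S_1 = 4.68 * 0.54^1 ≈ 2.53
i=2: S_2 = 4.68 * 0.54^2 ≈ 1.36
i=3: S_3 = 4.68 * 0.54^3 ≈ 0.74
The first 4 terms are: [4.68, 2.53, 1.36, 0.74]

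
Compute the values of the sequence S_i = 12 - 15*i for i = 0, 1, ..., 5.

This is an arithmetic sequence.
i=0: S_0 = 12 + -15*0 = 12
i=1: S_1 = 12 + -15*1 = -3
i=2: S_2 = 12 + -15*2 = -18
i=3: S_3 = 12 + -15*3 = -33
i=4: S_4 = 12 + -15*4 = -48
i=5: S_5 = 12 + -15*5 = -63
The first 6 terms are: [12, -3, -18, -33, -48, -63]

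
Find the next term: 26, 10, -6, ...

Differences: 10 - 26 = -16
This is an arithmetic sequence with common difference d = -16.
Next term = -6 + -16 = -22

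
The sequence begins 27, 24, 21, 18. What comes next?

Differences: 24 - 27 = -3
This is an arithmetic sequence with common difference d = -3.
Next term = 18 + -3 = 15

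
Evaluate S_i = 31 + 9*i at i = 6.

S_6 = 31 + 9*6 = 31 + 54 = 85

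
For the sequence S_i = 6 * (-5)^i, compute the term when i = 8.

S_8 = 6 * (-5)^8 = 6 * 390625 = 2343750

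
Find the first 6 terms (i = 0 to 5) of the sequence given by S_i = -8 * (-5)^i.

This is a geometric sequence.
i=0: S_0 = -8 * (-5)^0 = -8
i=1: S_1 = -8 * (-5)^1 = 40
i=2: S_2 = -8 * (-5)^2 = -200
i=3: S_3 = -8 * (-5)^3 = 1000
i=4: S_4 = -8 * (-5)^4 = -5000
i=5: S_5 = -8 * (-5)^5 = 25000
The first 6 terms are: [-8, 40, -200, 1000, -5000, 25000]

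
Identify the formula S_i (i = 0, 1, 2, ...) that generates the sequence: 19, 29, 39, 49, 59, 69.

Check differences: 29 - 19 = 10
39 - 29 = 10
Common difference d = 10.
First term a = 19.
Formula: S_i = 19 + 10*i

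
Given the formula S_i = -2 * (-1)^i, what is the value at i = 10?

S_10 = -2 * (-1)^10 = -2 * 1 = -2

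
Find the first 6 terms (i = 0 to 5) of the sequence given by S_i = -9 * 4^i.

This is a geometric sequence.
i=0: S_0 = -9 * 4^0 = -9
i=1: S_1 = -9 * 4^1 = -36
i=2: S_2 = -9 * 4^2 = -144
i=3: S_3 = -9 * 4^3 = -576
i=4: S_4 = -9 * 4^4 = -2304
i=5: S_5 = -9 * 4^5 = -9216
The first 6 terms are: [-9, -36, -144, -576, -2304, -9216]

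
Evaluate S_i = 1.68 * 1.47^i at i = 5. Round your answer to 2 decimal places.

S_5 = 1.68 * 1.47^5 ≈ 1.68 * 6.8641 ≈ 11.53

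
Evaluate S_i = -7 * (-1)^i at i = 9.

S_9 = -7 * (-1)^9 = -7 * -1 = 7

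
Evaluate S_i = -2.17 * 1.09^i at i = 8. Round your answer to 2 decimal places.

S_8 = -2.17 * 1.09^8 ≈ -2.17 * 1.9926 ≈ -4.32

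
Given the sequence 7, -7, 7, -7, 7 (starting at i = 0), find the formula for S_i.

Check ratios: -7 / 7 = -1.0
Common ratio r = -1.
First term a = 7.
Formula: S_i = 7 * (-1)^i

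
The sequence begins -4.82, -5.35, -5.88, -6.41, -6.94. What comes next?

Differences: -5.35 - -4.82 = -0.53
This is an arithmetic sequence with common difference d = -0.53.
Next term = -6.94 + -0.53 = -7.47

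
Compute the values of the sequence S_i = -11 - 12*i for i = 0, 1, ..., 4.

This is an arithmetic sequence.
i=0: S_0 = -11 + -12*0 = -11
i=1: S_1 = -11 + -12*1 = -23
i=2: S_2 = -11 + -12*2 = -35
i=3: S_3 = -11 + -12*3 = -47
i=4: S_4 = -11 + -12*4 = -59
The first 5 terms are: [-11, -23, -35, -47, -59]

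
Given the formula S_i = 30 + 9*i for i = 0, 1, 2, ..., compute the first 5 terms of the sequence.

This is an arithmetic sequence.
i=0: S_0 = 30 + 9*0 = 30
i=1: S_1 = 30 + 9*1 = 39
i=2: S_2 = 30 + 9*2 = 48
i=3: S_3 = 30 + 9*3 = 57
i=4: S_4 = 30 + 9*4 = 66
The first 5 terms are: [30, 39, 48, 57, 66]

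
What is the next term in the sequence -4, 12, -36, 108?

Ratios: 12 / -4 = -3.0
This is a geometric sequence with common ratio r = -3.
Next term = 108 * -3 = -324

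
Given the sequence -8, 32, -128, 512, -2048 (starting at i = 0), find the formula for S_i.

Check ratios: 32 / -8 = -4.0
Common ratio r = -4.
First term a = -8.
Formula: S_i = -8 * (-4)^i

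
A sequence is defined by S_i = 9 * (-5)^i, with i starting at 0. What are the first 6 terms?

This is a geometric sequence.
i=0: S_0 = 9 * (-5)^0 = 9
i=1: S_1 = 9 * (-5)^1 = -45
i=2: S_2 = 9 * (-5)^2 = 225
i=3: S_3 = 9 * (-5)^3 = -1125
i=4: S_4 = 9 * (-5)^4 = 5625
i=5: S_5 = 9 * (-5)^5 = -28125
The first 6 terms are: [9, -45, 225, -1125, 5625, -28125]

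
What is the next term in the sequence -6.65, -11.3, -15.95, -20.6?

Differences: -11.3 - -6.65 = -4.65
This is an arithmetic sequence with common difference d = -4.65.
Next term = -20.6 + -4.65 = -25.25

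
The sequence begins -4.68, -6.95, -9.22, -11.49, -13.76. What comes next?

Differences: -6.95 - -4.68 = -2.27
This is an arithmetic sequence with common difference d = -2.27.
Next term = -13.76 + -2.27 = -16.03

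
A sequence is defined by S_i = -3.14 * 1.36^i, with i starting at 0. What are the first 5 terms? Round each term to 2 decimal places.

This is a geometric sequence.
i=0: S_0 = -3.14 * 1.36^0 = -3.14
i=1: S_1 = -3.14 * 1.36^1 ≈ -4.27
i=2: S_2 = -3.14 * 1.36^2 ≈ -5.81
i=3: S_3 = -3.14 * 1.36^3 ≈ -7.9
i=4: S_4 = -3.14 * 1.36^4 ≈ -10.74
The first 5 terms are: [-3.14, -4.27, -5.81, -7.9, -10.74]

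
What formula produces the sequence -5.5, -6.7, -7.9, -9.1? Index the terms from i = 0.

Check differences: -6.7 - -5.5 = -1.2
-7.9 - -6.7 = -1.2
Common difference d = -1.2.
First term a = -5.5.
Formula: S_i = -5.50 - 1.20*i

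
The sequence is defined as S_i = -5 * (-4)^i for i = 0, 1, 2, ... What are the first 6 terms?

This is a geometric sequence.
i=0: S_0 = -5 * (-4)^0 = -5
i=1: S_1 = -5 * (-4)^1 = 20
i=2: S_2 = -5 * (-4)^2 = -80
i=3: S_3 = -5 * (-4)^3 = 320
i=4: S_4 = -5 * (-4)^4 = -1280
i=5: S_5 = -5 * (-4)^5 = 5120
The first 6 terms are: [-5, 20, -80, 320, -1280, 5120]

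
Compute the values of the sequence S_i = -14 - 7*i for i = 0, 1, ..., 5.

This is an arithmetic sequence.
i=0: S_0 = -14 + -7*0 = -14
i=1: S_1 = -14 + -7*1 = -21
i=2: S_2 = -14 + -7*2 = -28
i=3: S_3 = -14 + -7*3 = -35
i=4: S_4 = -14 + -7*4 = -42
i=5: S_5 = -14 + -7*5 = -49
The first 6 terms are: [-14, -21, -28, -35, -42, -49]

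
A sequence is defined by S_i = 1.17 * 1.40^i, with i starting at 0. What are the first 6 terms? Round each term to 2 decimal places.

This is a geometric sequence.
i=0: S_0 = 1.17 * 1.4^0 = 1.17
i=1: S_1 = 1.17 * 1.4^1 ≈ 1.64
i=2: S_2 = 1.17 * 1.4^2 ≈ 2.29
i=3: S_3 = 1.17 * 1.4^3 ≈ 3.21
i=4: S_4 = 1.17 * 1.4^4 ≈ 4.49
i=5: S_5 = 1.17 * 1.4^5 ≈ 6.29
The first 6 terms are: [1.17, 1.64, 2.29, 3.21, 4.49, 6.29]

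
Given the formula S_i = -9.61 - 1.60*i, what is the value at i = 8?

S_8 = -9.61 + -1.6*8 = -9.61 + -12.8 = -22.41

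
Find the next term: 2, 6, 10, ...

Differences: 6 - 2 = 4
This is an arithmetic sequence with common difference d = 4.
Next term = 10 + 4 = 14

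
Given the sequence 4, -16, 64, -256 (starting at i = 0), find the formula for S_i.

Check ratios: -16 / 4 = -4.0
Common ratio r = -4.
First term a = 4.
Formula: S_i = 4 * (-4)^i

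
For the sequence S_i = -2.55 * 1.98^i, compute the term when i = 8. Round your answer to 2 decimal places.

S_8 = -2.55 * 1.98^8 ≈ -2.55 * 236.2226 ≈ -602.37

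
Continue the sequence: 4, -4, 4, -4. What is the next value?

Ratios: -4 / 4 = -1.0
This is a geometric sequence with common ratio r = -1.
Next term = -4 * -1 = 4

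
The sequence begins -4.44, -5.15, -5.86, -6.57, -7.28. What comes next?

Differences: -5.15 - -4.44 = -0.71
This is an arithmetic sequence with common difference d = -0.71.
Next term = -7.28 + -0.71 = -7.99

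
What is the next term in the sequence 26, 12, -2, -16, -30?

Differences: 12 - 26 = -14
This is an arithmetic sequence with common difference d = -14.
Next term = -30 + -14 = -44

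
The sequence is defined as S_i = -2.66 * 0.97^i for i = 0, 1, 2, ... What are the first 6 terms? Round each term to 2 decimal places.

This is a geometric sequence.
i=0: S_0 = -2.66 * 0.97^0 = -2.66
i=1: S_1 = -2.66 * 0.97^1 ≈ -2.58
i=2: S_2 = -2.66 * 0.97^2 ≈ -2.5
i=3: S_3 = -2.66 * 0.97^3 ≈ -2.43
i=4: S_4 = -2.66 * 0.97^4 ≈ -2.35
i=5: S_5 = -2.66 * 0.97^5 ≈ -2.28
The first 6 terms are: [-2.66, -2.58, -2.5, -2.43, -2.35, -2.28]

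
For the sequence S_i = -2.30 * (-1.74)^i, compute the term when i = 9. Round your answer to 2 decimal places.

S_9 = -2.3 * (-1.74)^9 ≈ -2.3 * -146.1986 ≈ 336.26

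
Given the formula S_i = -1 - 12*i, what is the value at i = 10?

S_10 = -1 + -12*10 = -1 + -120 = -121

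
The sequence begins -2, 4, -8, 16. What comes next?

Ratios: 4 / -2 = -2.0
This is a geometric sequence with common ratio r = -2.
Next term = 16 * -2 = -32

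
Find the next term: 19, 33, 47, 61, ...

Differences: 33 - 19 = 14
This is an arithmetic sequence with common difference d = 14.
Next term = 61 + 14 = 75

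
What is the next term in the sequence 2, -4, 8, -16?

Ratios: -4 / 2 = -2.0
This is a geometric sequence with common ratio r = -2.
Next term = -16 * -2 = 32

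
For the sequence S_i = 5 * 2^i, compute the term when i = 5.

S_5 = 5 * 2^5 = 5 * 32 = 160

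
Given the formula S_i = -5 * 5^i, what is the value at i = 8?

S_8 = -5 * 5^8 = -5 * 390625 = -1953125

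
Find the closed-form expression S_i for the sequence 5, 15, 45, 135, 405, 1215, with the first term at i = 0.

Check ratios: 15 / 5 = 3.0
Common ratio r = 3.
First term a = 5.
Formula: S_i = 5 * 3^i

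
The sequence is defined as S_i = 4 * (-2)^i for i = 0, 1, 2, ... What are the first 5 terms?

This is a geometric sequence.
i=0: S_0 = 4 * (-2)^0 = 4
i=1: S_1 = 4 * (-2)^1 = -8
i=2: S_2 = 4 * (-2)^2 = 16
i=3: S_3 = 4 * (-2)^3 = -32
i=4: S_4 = 4 * (-2)^4 = 64
The first 5 terms are: [4, -8, 16, -32, 64]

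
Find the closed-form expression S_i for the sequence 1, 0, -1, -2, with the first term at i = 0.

Check differences: 0 - 1 = -1
-1 - 0 = -1
Common difference d = -1.
First term a = 1.
Formula: S_i = 1 - 1*i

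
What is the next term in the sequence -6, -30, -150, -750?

Ratios: -30 / -6 = 5.0
This is a geometric sequence with common ratio r = 5.
Next term = -750 * 5 = -3750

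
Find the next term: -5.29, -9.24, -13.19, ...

Differences: -9.24 - -5.29 = -3.95
This is an arithmetic sequence with common difference d = -3.95.
Next term = -13.19 + -3.95 = -17.14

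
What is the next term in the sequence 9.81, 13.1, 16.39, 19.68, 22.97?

Differences: 13.1 - 9.81 = 3.29
This is an arithmetic sequence with common difference d = 3.29.
Next term = 22.97 + 3.29 = 26.26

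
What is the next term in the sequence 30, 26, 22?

Differences: 26 - 30 = -4
This is an arithmetic sequence with common difference d = -4.
Next term = 22 + -4 = 18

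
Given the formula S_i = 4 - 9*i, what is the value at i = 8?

S_8 = 4 + -9*8 = 4 + -72 = -68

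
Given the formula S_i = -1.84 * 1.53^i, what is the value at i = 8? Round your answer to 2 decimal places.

S_8 = -1.84 * 1.53^8 ≈ -1.84 * 30.0283 ≈ -55.25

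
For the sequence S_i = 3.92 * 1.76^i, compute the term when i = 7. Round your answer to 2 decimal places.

S_7 = 3.92 * 1.76^7 ≈ 3.92 * 52.3105 ≈ 205.06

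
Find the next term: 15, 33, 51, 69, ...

Differences: 33 - 15 = 18
This is an arithmetic sequence with common difference d = 18.
Next term = 69 + 18 = 87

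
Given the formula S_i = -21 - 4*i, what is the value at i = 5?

S_5 = -21 + -4*5 = -21 + -20 = -41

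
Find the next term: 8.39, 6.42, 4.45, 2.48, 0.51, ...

Differences: 6.42 - 8.39 = -1.97
This is an arithmetic sequence with common difference d = -1.97.
Next term = 0.51 + -1.97 = -1.46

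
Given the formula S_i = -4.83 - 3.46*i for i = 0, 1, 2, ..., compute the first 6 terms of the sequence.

This is an arithmetic sequence.
i=0: S_0 = -4.83 + -3.46*0 = -4.83
i=1: S_1 = -4.83 + -3.46*1 = -8.29
i=2: S_2 = -4.83 + -3.46*2 = -11.75
i=3: S_3 = -4.83 + -3.46*3 = -15.21
i=4: S_4 = -4.83 + -3.46*4 = -18.67
i=5: S_5 = -4.83 + -3.46*5 = -22.13
The first 6 terms are: [-4.83, -8.29, -11.75, -15.21, -18.67, -22.13]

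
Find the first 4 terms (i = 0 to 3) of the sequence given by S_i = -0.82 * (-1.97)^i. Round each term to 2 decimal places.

This is a geometric sequence.
i=0: S_0 = -0.82 * (-1.97)^0 = -0.82
i=1: S_1 = -0.82 * (-1.97)^1 ≈ 1.62
i=2: S_2 = -0.82 * (-1.97)^2 ≈ -3.18
i=3: S_3 = -0.82 * (-1.97)^3 ≈ 6.27
The first 4 terms are: [-0.82, 1.62, -3.18, 6.27]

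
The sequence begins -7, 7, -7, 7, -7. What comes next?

Ratios: 7 / -7 = -1.0
This is a geometric sequence with common ratio r = -1.
Next term = -7 * -1 = 7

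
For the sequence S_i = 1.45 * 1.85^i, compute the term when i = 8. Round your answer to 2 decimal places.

S_8 = 1.45 * 1.85^8 ≈ 1.45 * 137.2062 ≈ 198.95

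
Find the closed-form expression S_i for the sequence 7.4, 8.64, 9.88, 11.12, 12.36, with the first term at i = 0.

Check differences: 8.64 - 7.4 = 1.24
9.88 - 8.64 = 1.24
Common difference d = 1.24.
First term a = 7.4.
Formula: S_i = 7.40 + 1.24*i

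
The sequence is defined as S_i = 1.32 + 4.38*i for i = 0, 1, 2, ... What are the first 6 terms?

This is an arithmetic sequence.
i=0: S_0 = 1.32 + 4.38*0 = 1.32
i=1: S_1 = 1.32 + 4.38*1 = 5.7
i=2: S_2 = 1.32 + 4.38*2 = 10.08
i=3: S_3 = 1.32 + 4.38*3 = 14.46
i=4: S_4 = 1.32 + 4.38*4 = 18.84
i=5: S_5 = 1.32 + 4.38*5 = 23.22
The first 6 terms are: [1.32, 5.7, 10.08, 14.46, 18.84, 23.22]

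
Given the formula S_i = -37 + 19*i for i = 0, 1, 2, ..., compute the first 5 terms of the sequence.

This is an arithmetic sequence.
i=0: S_0 = -37 + 19*0 = -37
i=1: S_1 = -37 + 19*1 = -18
i=2: S_2 = -37 + 19*2 = 1
i=3: S_3 = -37 + 19*3 = 20
i=4: S_4 = -37 + 19*4 = 39
The first 5 terms are: [-37, -18, 1, 20, 39]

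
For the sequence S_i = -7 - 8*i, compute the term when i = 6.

S_6 = -7 + -8*6 = -7 + -48 = -55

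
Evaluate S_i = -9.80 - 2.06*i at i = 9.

S_9 = -9.8 + -2.06*9 = -9.8 + -18.54 = -28.34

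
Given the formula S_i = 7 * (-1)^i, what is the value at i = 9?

S_9 = 7 * (-1)^9 = 7 * -1 = -7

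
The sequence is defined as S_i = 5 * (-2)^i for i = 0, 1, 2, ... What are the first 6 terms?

This is a geometric sequence.
i=0: S_0 = 5 * (-2)^0 = 5
i=1: S_1 = 5 * (-2)^1 = -10
i=2: S_2 = 5 * (-2)^2 = 20
i=3: S_3 = 5 * (-2)^3 = -40
i=4: S_4 = 5 * (-2)^4 = 80
i=5: S_5 = 5 * (-2)^5 = -160
The first 6 terms are: [5, -10, 20, -40, 80, -160]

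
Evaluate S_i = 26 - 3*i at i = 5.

S_5 = 26 + -3*5 = 26 + -15 = 11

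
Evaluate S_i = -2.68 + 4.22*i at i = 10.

S_10 = -2.68 + 4.22*10 = -2.68 + 42.2 = 39.52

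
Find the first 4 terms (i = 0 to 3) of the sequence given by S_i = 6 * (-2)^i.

This is a geometric sequence.
i=0: S_0 = 6 * (-2)^0 = 6
i=1: S_1 = 6 * (-2)^1 = -12
i=2: S_2 = 6 * (-2)^2 = 24
i=3: S_3 = 6 * (-2)^3 = -48
The first 4 terms are: [6, -12, 24, -48]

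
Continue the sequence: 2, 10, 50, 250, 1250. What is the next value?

Ratios: 10 / 2 = 5.0
This is a geometric sequence with common ratio r = 5.
Next term = 1250 * 5 = 6250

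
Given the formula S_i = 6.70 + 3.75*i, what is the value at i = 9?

S_9 = 6.7 + 3.75*9 = 6.7 + 33.75 = 40.45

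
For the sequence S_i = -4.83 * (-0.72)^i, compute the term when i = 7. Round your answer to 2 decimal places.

S_7 = -4.83 * (-0.72)^7 ≈ -4.83 * -0.1003 ≈ 0.48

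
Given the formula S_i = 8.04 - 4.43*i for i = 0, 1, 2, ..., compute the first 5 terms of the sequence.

This is an arithmetic sequence.
i=0: S_0 = 8.04 + -4.43*0 = 8.04
i=1: S_1 = 8.04 + -4.43*1 = 3.61
i=2: S_2 = 8.04 + -4.43*2 = -0.82
i=3: S_3 = 8.04 + -4.43*3 = -5.25
i=4: S_4 = 8.04 + -4.43*4 = -9.68
The first 5 terms are: [8.04, 3.61, -0.82, -5.25, -9.68]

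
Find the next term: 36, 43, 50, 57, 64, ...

Differences: 43 - 36 = 7
This is an arithmetic sequence with common difference d = 7.
Next term = 64 + 7 = 71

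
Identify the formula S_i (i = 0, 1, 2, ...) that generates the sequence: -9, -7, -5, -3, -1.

Check differences: -7 - -9 = 2
-5 - -7 = 2
Common difference d = 2.
First term a = -9.
Formula: S_i = -9 + 2*i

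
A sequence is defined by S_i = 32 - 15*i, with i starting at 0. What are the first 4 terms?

This is an arithmetic sequence.
i=0: S_0 = 32 + -15*0 = 32
i=1: S_1 = 32 + -15*1 = 17
i=2: S_2 = 32 + -15*2 = 2
i=3: S_3 = 32 + -15*3 = -13
The first 4 terms are: [32, 17, 2, -13]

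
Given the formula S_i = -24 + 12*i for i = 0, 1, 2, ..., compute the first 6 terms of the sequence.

This is an arithmetic sequence.
i=0: S_0 = -24 + 12*0 = -24
i=1: S_1 = -24 + 12*1 = -12
i=2: S_2 = -24 + 12*2 = 0
i=3: S_3 = -24 + 12*3 = 12
i=4: S_4 = -24 + 12*4 = 24
i=5: S_5 = -24 + 12*5 = 36
The first 6 terms are: [-24, -12, 0, 12, 24, 36]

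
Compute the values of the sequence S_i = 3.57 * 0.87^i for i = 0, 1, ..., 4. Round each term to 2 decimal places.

This is a geometric sequence.
i=0: S_0 = 3.57 * 0.87^0 = 3.57
i=1: S_1 = 3.57 * 0.87^1 ≈ 3.11
i=2: S_2 = 3.57 * 0.87^2 ≈ 2.7
i=3: S_3 = 3.57 * 0.87^3 ≈ 2.35
i=4: S_4 = 3.57 * 0.87^4 ≈ 2.05
The first 5 terms are: [3.57, 3.11, 2.7, 2.35, 2.05]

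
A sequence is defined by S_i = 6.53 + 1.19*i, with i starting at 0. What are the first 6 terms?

This is an arithmetic sequence.
i=0: S_0 = 6.53 + 1.19*0 = 6.53
i=1: S_1 = 6.53 + 1.19*1 = 7.72
i=2: S_2 = 6.53 + 1.19*2 = 8.91
i=3: S_3 = 6.53 + 1.19*3 = 10.1
i=4: S_4 = 6.53 + 1.19*4 = 11.29
i=5: S_5 = 6.53 + 1.19*5 = 12.48
The first 6 terms are: [6.53, 7.72, 8.91, 10.1, 11.29, 12.48]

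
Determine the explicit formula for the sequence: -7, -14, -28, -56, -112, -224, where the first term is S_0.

Check ratios: -14 / -7 = 2.0
Common ratio r = 2.
First term a = -7.
Formula: S_i = -7 * 2^i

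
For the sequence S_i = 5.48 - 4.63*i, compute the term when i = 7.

S_7 = 5.48 + -4.63*7 = 5.48 + -32.41 = -26.93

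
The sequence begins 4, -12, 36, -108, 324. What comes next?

Ratios: -12 / 4 = -3.0
This is a geometric sequence with common ratio r = -3.
Next term = 324 * -3 = -972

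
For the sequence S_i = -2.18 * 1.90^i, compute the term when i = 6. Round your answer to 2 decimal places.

S_6 = -2.18 * 1.9^6 ≈ -2.18 * 47.0459 ≈ -102.56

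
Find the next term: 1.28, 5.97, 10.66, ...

Differences: 5.97 - 1.28 = 4.69
This is an arithmetic sequence with common difference d = 4.69.
Next term = 10.66 + 4.69 = 15.35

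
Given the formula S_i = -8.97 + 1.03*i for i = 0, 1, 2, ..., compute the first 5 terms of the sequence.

This is an arithmetic sequence.
i=0: S_0 = -8.97 + 1.03*0 = -8.97
i=1: S_1 = -8.97 + 1.03*1 = -7.94
i=2: S_2 = -8.97 + 1.03*2 = -6.91
i=3: S_3 = -8.97 + 1.03*3 = -5.88
i=4: S_4 = -8.97 + 1.03*4 = -4.85
The first 5 terms are: [-8.97, -7.94, -6.91, -5.88, -4.85]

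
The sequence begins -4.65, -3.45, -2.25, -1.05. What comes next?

Differences: -3.45 - -4.65 = 1.2
This is an arithmetic sequence with common difference d = 1.2.
Next term = -1.05 + 1.2 = 0.15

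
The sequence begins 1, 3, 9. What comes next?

Ratios: 3 / 1 = 3.0
This is a geometric sequence with common ratio r = 3.
Next term = 9 * 3 = 27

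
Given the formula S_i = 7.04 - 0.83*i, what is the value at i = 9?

S_9 = 7.04 + -0.83*9 = 7.04 + -7.47 = -0.43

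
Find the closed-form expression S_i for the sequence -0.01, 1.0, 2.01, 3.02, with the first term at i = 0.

Check differences: 1.0 - -0.01 = 1.01
2.01 - 1.0 = 1.01
Common difference d = 1.01.
First term a = -0.01.
Formula: S_i = -0.01 + 1.01*i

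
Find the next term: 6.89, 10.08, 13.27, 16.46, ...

Differences: 10.08 - 6.89 = 3.19
This is an arithmetic sequence with common difference d = 3.19.
Next term = 16.46 + 3.19 = 19.65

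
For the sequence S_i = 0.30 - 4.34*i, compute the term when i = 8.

S_8 = 0.3 + -4.34*8 = 0.3 + -34.72 = -34.42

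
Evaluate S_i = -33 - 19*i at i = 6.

S_6 = -33 + -19*6 = -33 + -114 = -147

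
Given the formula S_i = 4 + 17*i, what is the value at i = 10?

S_10 = 4 + 17*10 = 4 + 170 = 174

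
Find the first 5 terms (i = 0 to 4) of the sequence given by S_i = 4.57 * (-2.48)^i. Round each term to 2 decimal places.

This is a geometric sequence.
i=0: S_0 = 4.57 * (-2.48)^0 = 4.57
i=1: S_1 = 4.57 * (-2.48)^1 ≈ -11.33
i=2: S_2 = 4.57 * (-2.48)^2 ≈ 28.11
i=3: S_3 = 4.57 * (-2.48)^3 ≈ -69.71
i=4: S_4 = 4.57 * (-2.48)^4 ≈ 172.87
The first 5 terms are: [4.57, -11.33, 28.11, -69.71, 172.87]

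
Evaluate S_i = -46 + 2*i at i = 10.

S_10 = -46 + 2*10 = -46 + 20 = -26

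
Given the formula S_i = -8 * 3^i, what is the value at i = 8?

S_8 = -8 * 3^8 = -8 * 6561 = -52488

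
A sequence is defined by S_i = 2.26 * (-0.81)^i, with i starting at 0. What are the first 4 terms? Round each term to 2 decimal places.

This is a geometric sequence.
i=0: S_0 = 2.26 * (-0.81)^0 = 2.26
i=1: S_1 = 2.26 * (-0.81)^1 ≈ -1.83
i=2: S_2 = 2.26 * (-0.81)^2 ≈ 1.48
i=3: S_3 = 2.26 * (-0.81)^3 ≈ -1.2
The first 4 terms are: [2.26, -1.83, 1.48, -1.2]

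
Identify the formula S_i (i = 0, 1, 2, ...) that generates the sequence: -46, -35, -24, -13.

Check differences: -35 - -46 = 11
-24 - -35 = 11
Common difference d = 11.
First term a = -46.
Formula: S_i = -46 + 11*i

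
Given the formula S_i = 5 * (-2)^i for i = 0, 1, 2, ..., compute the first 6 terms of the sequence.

This is a geometric sequence.
i=0: S_0 = 5 * (-2)^0 = 5
i=1: S_1 = 5 * (-2)^1 = -10
i=2: S_2 = 5 * (-2)^2 = 20
i=3: S_3 = 5 * (-2)^3 = -40
i=4: S_4 = 5 * (-2)^4 = 80
i=5: S_5 = 5 * (-2)^5 = -160
The first 6 terms are: [5, -10, 20, -40, 80, -160]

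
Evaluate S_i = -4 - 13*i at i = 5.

S_5 = -4 + -13*5 = -4 + -65 = -69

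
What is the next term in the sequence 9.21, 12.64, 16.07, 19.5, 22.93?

Differences: 12.64 - 9.21 = 3.43
This is an arithmetic sequence with common difference d = 3.43.
Next term = 22.93 + 3.43 = 26.36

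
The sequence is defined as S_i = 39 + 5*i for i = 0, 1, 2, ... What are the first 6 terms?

This is an arithmetic sequence.
i=0: S_0 = 39 + 5*0 = 39
i=1: S_1 = 39 + 5*1 = 44
i=2: S_2 = 39 + 5*2 = 49
i=3: S_3 = 39 + 5*3 = 54
i=4: S_4 = 39 + 5*4 = 59
i=5: S_5 = 39 + 5*5 = 64
The first 6 terms are: [39, 44, 49, 54, 59, 64]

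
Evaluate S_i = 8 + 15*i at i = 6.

S_6 = 8 + 15*6 = 8 + 90 = 98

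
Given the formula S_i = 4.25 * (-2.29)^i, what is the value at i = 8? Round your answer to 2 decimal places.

S_8 = 4.25 * (-2.29)^8 ≈ 4.25 * 756.2822 ≈ 3214.2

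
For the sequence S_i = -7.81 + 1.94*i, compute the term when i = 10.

S_10 = -7.81 + 1.94*10 = -7.81 + 19.4 = 11.59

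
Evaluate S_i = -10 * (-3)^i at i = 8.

S_8 = -10 * (-3)^8 = -10 * 6561 = -65610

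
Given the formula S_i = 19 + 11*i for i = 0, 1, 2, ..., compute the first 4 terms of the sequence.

This is an arithmetic sequence.
i=0: S_0 = 19 + 11*0 = 19
i=1: S_1 = 19 + 11*1 = 30
i=2: S_2 = 19 + 11*2 = 41
i=3: S_3 = 19 + 11*3 = 52
The first 4 terms are: [19, 30, 41, 52]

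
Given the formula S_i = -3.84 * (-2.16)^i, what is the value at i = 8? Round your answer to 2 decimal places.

S_8 = -3.84 * (-2.16)^8 ≈ -3.84 * 473.8381 ≈ -1819.54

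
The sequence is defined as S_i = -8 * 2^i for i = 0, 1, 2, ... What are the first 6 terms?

This is a geometric sequence.
i=0: S_0 = -8 * 2^0 = -8
i=1: S_1 = -8 * 2^1 = -16
i=2: S_2 = -8 * 2^2 = -32
i=3: S_3 = -8 * 2^3 = -64
i=4: S_4 = -8 * 2^4 = -128
i=5: S_5 = -8 * 2^5 = -256
The first 6 terms are: [-8, -16, -32, -64, -128, -256]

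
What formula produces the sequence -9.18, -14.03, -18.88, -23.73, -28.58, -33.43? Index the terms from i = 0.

Check differences: -14.03 - -9.18 = -4.85
-18.88 - -14.03 = -4.85
Common difference d = -4.85.
First term a = -9.18.
Formula: S_i = -9.18 - 4.85*i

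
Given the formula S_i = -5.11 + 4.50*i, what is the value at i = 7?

S_7 = -5.11 + 4.5*7 = -5.11 + 31.5 = 26.39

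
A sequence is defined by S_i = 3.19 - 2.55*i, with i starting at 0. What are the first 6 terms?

This is an arithmetic sequence.
i=0: S_0 = 3.19 + -2.55*0 = 3.19
i=1: S_1 = 3.19 + -2.55*1 = 0.64
i=2: S_2 = 3.19 + -2.55*2 = -1.91
i=3: S_3 = 3.19 + -2.55*3 = -4.46
i=4: S_4 = 3.19 + -2.55*4 = -7.01
i=5: S_5 = 3.19 + -2.55*5 = -9.56
The first 6 terms are: [3.19, 0.64, -1.91, -4.46, -7.01, -9.56]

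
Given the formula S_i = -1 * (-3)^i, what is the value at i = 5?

S_5 = -1 * (-3)^5 = -1 * -243 = 243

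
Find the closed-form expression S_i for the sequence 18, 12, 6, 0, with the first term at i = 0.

Check differences: 12 - 18 = -6
6 - 12 = -6
Common difference d = -6.
First term a = 18.
Formula: S_i = 18 - 6*i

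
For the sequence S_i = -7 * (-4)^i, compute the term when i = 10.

S_10 = -7 * (-4)^10 = -7 * 1048576 = -7340032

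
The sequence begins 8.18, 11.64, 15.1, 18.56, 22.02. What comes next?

Differences: 11.64 - 8.18 = 3.46
This is an arithmetic sequence with common difference d = 3.46.
Next term = 22.02 + 3.46 = 25.48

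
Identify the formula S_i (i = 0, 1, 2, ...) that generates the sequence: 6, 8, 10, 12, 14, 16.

Check differences: 8 - 6 = 2
10 - 8 = 2
Common difference d = 2.
First term a = 6.
Formula: S_i = 6 + 2*i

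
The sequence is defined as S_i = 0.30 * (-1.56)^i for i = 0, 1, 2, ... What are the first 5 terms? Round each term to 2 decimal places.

This is a geometric sequence.
i=0: S_0 = 0.3 * (-1.56)^0 = 0.3
i=1: S_1 = 0.3 * (-1.56)^1 ≈ -0.47
i=2: S_2 = 0.3 * (-1.56)^2 ≈ 0.73
i=3: S_3 = 0.3 * (-1.56)^3 ≈ -1.14
i=4: S_4 = 0.3 * (-1.56)^4 ≈ 1.78
The first 5 terms are: [0.3, -0.47, 0.73, -1.14, 1.78]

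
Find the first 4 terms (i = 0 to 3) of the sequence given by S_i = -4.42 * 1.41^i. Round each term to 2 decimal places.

This is a geometric sequence.
i=0: S_0 = -4.42 * 1.41^0 = -4.42
i=1: S_1 = -4.42 * 1.41^1 ≈ -6.23
i=2: S_2 = -4.42 * 1.41^2 ≈ -8.79
i=3: S_3 = -4.42 * 1.41^3 ≈ -12.39
The first 4 terms are: [-4.42, -6.23, -8.79, -12.39]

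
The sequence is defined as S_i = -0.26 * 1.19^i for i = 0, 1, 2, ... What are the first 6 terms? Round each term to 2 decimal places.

This is a geometric sequence.
i=0: S_0 = -0.26 * 1.19^0 = -0.26
i=1: S_1 = -0.26 * 1.19^1 ≈ -0.31
i=2: S_2 = -0.26 * 1.19^2 ≈ -0.37
i=3: S_3 = -0.26 * 1.19^3 ≈ -0.44
i=4: S_4 = -0.26 * 1.19^4 ≈ -0.52
i=5: S_5 = -0.26 * 1.19^5 ≈ -0.62
The first 6 terms are: [-0.26, -0.31, -0.37, -0.44, -0.52, -0.62]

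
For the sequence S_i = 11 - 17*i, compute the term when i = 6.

S_6 = 11 + -17*6 = 11 + -102 = -91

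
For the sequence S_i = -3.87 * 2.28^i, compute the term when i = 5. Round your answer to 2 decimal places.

S_5 = -3.87 * 2.28^5 ≈ -3.87 * 61.6133 ≈ -238.44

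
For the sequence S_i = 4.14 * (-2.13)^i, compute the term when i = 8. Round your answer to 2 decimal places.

S_8 = 4.14 * (-2.13)^8 ≈ 4.14 * 423.6789 ≈ 1754.03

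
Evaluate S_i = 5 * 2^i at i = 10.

S_10 = 5 * 2^10 = 5 * 1024 = 5120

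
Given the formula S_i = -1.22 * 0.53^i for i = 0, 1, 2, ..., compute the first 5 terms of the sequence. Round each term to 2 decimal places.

This is a geometric sequence.
i=0: S_0 = -1.22 * 0.53^0 = -1.22
i=1: S_1 = -1.22 * 0.53^1 ≈ -0.65
i=2: S_2 = -1.22 * 0.53^2 ≈ -0.34
i=3: S_3 = -1.22 * 0.53^3 ≈ -0.18
i=4: S_4 = -1.22 * 0.53^4 ≈ -0.1
The first 5 terms are: [-1.22, -0.65, -0.34, -0.18, -0.1]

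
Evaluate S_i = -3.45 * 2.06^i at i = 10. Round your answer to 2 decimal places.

S_10 = -3.45 * 2.06^10 ≈ -3.45 * 1376.1704 ≈ -4747.79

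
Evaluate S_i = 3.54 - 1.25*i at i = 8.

S_8 = 3.54 + -1.25*8 = 3.54 + -10.0 = -6.46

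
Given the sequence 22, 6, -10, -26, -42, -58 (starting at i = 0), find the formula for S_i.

Check differences: 6 - 22 = -16
-10 - 6 = -16
Common difference d = -16.
First term a = 22.
Formula: S_i = 22 - 16*i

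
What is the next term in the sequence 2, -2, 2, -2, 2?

Ratios: -2 / 2 = -1.0
This is a geometric sequence with common ratio r = -1.
Next term = 2 * -1 = -2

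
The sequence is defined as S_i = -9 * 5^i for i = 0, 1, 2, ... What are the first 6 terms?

This is a geometric sequence.
i=0: S_0 = -9 * 5^0 = -9
i=1: S_1 = -9 * 5^1 = -45
i=2: S_2 = -9 * 5^2 = -225
i=3: S_3 = -9 * 5^3 = -1125
i=4: S_4 = -9 * 5^4 = -5625
i=5: S_5 = -9 * 5^5 = -28125
The first 6 terms are: [-9, -45, -225, -1125, -5625, -28125]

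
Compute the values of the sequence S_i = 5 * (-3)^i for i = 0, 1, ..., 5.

This is a geometric sequence.
i=0: S_0 = 5 * (-3)^0 = 5
i=1: S_1 = 5 * (-3)^1 = -15
i=2: S_2 = 5 * (-3)^2 = 45
i=3: S_3 = 5 * (-3)^3 = -135
i=4: S_4 = 5 * (-3)^4 = 405
i=5: S_5 = 5 * (-3)^5 = -1215
The first 6 terms are: [5, -15, 45, -135, 405, -1215]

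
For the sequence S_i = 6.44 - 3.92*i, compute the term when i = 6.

S_6 = 6.44 + -3.92*6 = 6.44 + -23.52 = -17.08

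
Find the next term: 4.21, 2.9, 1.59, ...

Differences: 2.9 - 4.21 = -1.31
This is an arithmetic sequence with common difference d = -1.31.
Next term = 1.59 + -1.31 = 0.28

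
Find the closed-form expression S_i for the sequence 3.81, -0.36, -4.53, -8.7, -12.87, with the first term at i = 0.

Check differences: -0.36 - 3.81 = -4.17
-4.53 - -0.36 = -4.17
Common difference d = -4.17.
First term a = 3.81.
Formula: S_i = 3.81 - 4.17*i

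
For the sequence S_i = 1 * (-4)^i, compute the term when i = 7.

S_7 = 1 * (-4)^7 = 1 * -16384 = -16384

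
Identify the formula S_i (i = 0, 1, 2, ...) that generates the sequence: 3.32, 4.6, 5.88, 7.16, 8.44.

Check differences: 4.6 - 3.32 = 1.28
5.88 - 4.6 = 1.28
Common difference d = 1.28.
First term a = 3.32.
Formula: S_i = 3.32 + 1.28*i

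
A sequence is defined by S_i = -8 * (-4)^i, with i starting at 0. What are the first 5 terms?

This is a geometric sequence.
i=0: S_0 = -8 * (-4)^0 = -8
i=1: S_1 = -8 * (-4)^1 = 32
i=2: S_2 = -8 * (-4)^2 = -128
i=3: S_3 = -8 * (-4)^3 = 512
i=4: S_4 = -8 * (-4)^4 = -2048
The first 5 terms are: [-8, 32, -128, 512, -2048]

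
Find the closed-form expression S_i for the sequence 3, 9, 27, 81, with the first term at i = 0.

Check ratios: 9 / 3 = 3.0
Common ratio r = 3.
First term a = 3.
Formula: S_i = 3 * 3^i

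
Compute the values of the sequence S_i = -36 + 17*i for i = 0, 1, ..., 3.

This is an arithmetic sequence.
i=0: S_0 = -36 + 17*0 = -36
i=1: S_1 = -36 + 17*1 = -19
i=2: S_2 = -36 + 17*2 = -2
i=3: S_3 = -36 + 17*3 = 15
The first 4 terms are: [-36, -19, -2, 15]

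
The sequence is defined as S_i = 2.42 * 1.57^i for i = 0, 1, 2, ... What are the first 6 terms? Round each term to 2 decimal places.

This is a geometric sequence.
i=0: S_0 = 2.42 * 1.57^0 = 2.42
i=1: S_1 = 2.42 * 1.57^1 ≈ 3.8
i=2: S_2 = 2.42 * 1.57^2 ≈ 5.97
i=3: S_3 = 2.42 * 1.57^3 ≈ 9.37
i=4: S_4 = 2.42 * 1.57^4 ≈ 14.7
i=5: S_5 = 2.42 * 1.57^5 ≈ 23.08
The first 6 terms are: [2.42, 3.8, 5.97, 9.37, 14.7, 23.08]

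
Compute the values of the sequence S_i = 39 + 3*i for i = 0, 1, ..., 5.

This is an arithmetic sequence.
i=0: S_0 = 39 + 3*0 = 39
i=1: S_1 = 39 + 3*1 = 42
i=2: S_2 = 39 + 3*2 = 45
i=3: S_3 = 39 + 3*3 = 48
i=4: S_4 = 39 + 3*4 = 51
i=5: S_5 = 39 + 3*5 = 54
The first 6 terms are: [39, 42, 45, 48, 51, 54]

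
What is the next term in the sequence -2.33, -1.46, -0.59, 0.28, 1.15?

Differences: -1.46 - -2.33 = 0.87
This is an arithmetic sequence with common difference d = 0.87.
Next term = 1.15 + 0.87 = 2.02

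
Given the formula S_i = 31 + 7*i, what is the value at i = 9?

S_9 = 31 + 7*9 = 31 + 63 = 94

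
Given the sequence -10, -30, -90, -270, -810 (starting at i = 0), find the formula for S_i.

Check ratios: -30 / -10 = 3.0
Common ratio r = 3.
First term a = -10.
Formula: S_i = -10 * 3^i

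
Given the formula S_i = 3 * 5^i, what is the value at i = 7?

S_7 = 3 * 5^7 = 3 * 78125 = 234375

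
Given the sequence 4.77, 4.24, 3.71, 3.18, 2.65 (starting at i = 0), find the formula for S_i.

Check differences: 4.24 - 4.77 = -0.53
3.71 - 4.24 = -0.53
Common difference d = -0.53.
First term a = 4.77.
Formula: S_i = 4.77 - 0.53*i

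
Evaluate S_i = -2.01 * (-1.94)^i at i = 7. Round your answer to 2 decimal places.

S_7 = -2.01 * (-1.94)^7 ≈ -2.01 * -103.4218 ≈ 207.88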